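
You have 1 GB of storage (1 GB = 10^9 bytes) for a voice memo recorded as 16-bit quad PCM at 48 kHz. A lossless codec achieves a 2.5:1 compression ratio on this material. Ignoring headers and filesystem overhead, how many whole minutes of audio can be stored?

Uncompressed byte rate = 48,000 × 2 × 4 = 384,000 bytes/s.
After 2.5:1 compression, effective rate ≈ 153600 bytes/s.
Capacity = 1 × 1,000,000,000 = 1,000,000,000 bytes.
1,000,000,000 / effective rate ≈ 6510.42 s → 108 minutes.

108 minutes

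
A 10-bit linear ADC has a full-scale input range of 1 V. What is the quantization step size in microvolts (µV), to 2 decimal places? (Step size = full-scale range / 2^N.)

976.56 µV

1 V / 2^10 = 1 / 1,024 V = 976.56 µV.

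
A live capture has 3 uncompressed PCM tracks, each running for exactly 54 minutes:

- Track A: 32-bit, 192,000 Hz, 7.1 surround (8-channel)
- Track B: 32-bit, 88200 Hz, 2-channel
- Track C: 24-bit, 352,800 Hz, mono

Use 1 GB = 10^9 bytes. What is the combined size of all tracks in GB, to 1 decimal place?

exactly 54 minutes = 3,240 s.
Track A: 192,000 × 3,240 × 4 × 8 = 19,906,560,000 bytes.
Track B: 88,200 × 3,240 × 4 × 2 = 2,286,144,000 bytes.
Track C: 352,800 × 3,240 × 3 × 1 = 3,429,216,000 bytes.
Total = 25,621,920,000 bytes = 25.6 GB.

25.6 GB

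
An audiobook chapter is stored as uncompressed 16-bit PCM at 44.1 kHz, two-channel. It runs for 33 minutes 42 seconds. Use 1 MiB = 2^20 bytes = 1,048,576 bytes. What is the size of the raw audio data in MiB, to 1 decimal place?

340.2 MiB

Duration = 33 minutes 42 seconds = 2,022 s.
Bytes = 44,100 samples/s × 2,022 s × 2 bytes/sample × 2 ch = 356,680,800 bytes.
356,680,800 / 1,048,576 = 340.2 MiB.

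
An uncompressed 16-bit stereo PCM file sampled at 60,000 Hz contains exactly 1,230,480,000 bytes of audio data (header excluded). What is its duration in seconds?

Byte rate = 60,000 × 2 × 2 = 240,000 bytes/s.
Duration = 1,230,480,000 / 240,000 = 5,127 s.

5,127 seconds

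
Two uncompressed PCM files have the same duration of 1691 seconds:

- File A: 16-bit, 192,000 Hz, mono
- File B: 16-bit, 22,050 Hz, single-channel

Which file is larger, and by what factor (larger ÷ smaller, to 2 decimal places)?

File A: 192,000 × 2 × 1 = 384,000 bytes/s.
File B: 22,050 × 2 × 1 = 44,100 bytes/s.
File A is larger; ratio = 649,344,000 / 74,573,100 = 8.71.

File A, by a factor of 8.71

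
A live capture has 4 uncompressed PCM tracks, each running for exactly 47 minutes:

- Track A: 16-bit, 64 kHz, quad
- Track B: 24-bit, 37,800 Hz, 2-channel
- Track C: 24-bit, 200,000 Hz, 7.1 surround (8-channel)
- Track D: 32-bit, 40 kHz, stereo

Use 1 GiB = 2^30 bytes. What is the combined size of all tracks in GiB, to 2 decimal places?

15.39 GiB

exactly 47 minutes = 2,820 s.
Track A: 64,000 × 2,820 × 2 × 4 = 1,443,840,000 bytes.
Track B: 37,800 × 2,820 × 3 × 2 = 639,576,000 bytes.
Track C: 200,000 × 2,820 × 3 × 8 = 13,536,000,000 bytes.
Track D: 40,000 × 2,820 × 4 × 2 = 902,400,000 bytes.
Total = 16,521,816,000 bytes = 15.39 GiB.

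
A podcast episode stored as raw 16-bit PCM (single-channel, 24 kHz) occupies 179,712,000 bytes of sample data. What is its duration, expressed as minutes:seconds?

62:24

Byte rate = 24,000 × 2 × 1 = 48,000 bytes/s.
Duration = 179,712,000 / 48,000 = 3,744 s.
3,744 s = 62:24.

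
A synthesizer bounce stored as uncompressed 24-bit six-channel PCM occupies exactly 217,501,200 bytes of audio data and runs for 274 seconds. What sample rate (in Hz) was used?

44,100 Hz

Bytes = sample_rate × seconds × bytes_per_sample × channels.
sample_rate = 217,501,200 / (274 × 3 × 6) = 217,501,200 / 4,932 = 44,100 Hz.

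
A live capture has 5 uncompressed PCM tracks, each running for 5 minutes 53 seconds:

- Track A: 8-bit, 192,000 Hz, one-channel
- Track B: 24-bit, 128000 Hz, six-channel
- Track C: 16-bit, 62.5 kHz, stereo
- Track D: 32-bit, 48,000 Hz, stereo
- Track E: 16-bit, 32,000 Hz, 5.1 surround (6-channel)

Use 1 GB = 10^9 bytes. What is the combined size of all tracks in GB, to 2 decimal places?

5 minutes 53 seconds = 353 s.
Track A: 192,000 × 353 × 1 × 1 = 67,776,000 bytes.
Track B: 128,000 × 353 × 3 × 6 = 813,312,000 bytes.
Track C: 62,500 × 353 × 2 × 2 = 88,250,000 bytes.
Track D: 48,000 × 353 × 4 × 2 = 135,552,000 bytes.
Track E: 32,000 × 353 × 2 × 6 = 135,552,000 bytes.
Total = 1,240,442,000 bytes = 1.24 GB.

1.24 GB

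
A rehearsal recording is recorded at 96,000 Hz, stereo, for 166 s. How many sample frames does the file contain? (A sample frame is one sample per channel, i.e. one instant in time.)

15,936,000 sample frames

96,000 samples/s × 166 s = 15,936,000 frames.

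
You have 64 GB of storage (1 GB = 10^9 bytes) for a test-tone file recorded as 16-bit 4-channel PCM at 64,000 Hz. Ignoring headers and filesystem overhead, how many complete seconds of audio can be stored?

Uncompressed byte rate = 64,000 × 2 × 4 = 512,000 bytes/s.
Capacity = 64 × 1,000,000,000 = 64,000,000,000 bytes.
64,000,000,000 / 512,000 ≈ 125000 s → 125,000 seconds.

125,000 seconds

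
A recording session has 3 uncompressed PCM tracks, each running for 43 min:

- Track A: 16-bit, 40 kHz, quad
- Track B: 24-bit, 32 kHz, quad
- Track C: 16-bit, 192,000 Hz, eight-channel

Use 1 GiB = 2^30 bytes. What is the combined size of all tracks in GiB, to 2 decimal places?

9.07 GiB

43 min = 2,580 s.
Track A: 40,000 × 2,580 × 2 × 4 = 825,600,000 bytes.
Track B: 32,000 × 2,580 × 3 × 4 = 990,720,000 bytes.
Track C: 192,000 × 2,580 × 2 × 8 = 7,925,760,000 bytes.
Total = 9,742,080,000 bytes = 9.07 GiB.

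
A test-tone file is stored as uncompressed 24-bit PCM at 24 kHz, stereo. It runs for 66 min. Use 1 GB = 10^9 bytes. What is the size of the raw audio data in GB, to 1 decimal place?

0.6 GB

Duration = 66 min = 3,960 s.
Bytes = 24,000 samples/s × 3,960 s × 3 bytes/sample × 2 ch = 570,240,000 bytes.
570,240,000 / 1,000,000,000 = 0.6 GB.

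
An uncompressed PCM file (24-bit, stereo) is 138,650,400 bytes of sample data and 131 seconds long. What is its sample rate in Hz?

Bytes = sample_rate × seconds × bytes_per_sample × channels.
sample_rate = 138,650,400 / (131 × 3 × 2) = 138,650,400 / 786 = 176,400 Hz.

176,400 Hz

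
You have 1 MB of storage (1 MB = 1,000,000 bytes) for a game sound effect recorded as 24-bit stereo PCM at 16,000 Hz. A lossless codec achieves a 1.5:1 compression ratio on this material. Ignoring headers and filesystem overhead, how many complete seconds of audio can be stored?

15 seconds

Uncompressed byte rate = 16,000 × 3 × 2 = 96,000 bytes/s.
After 1.5:1 compression, effective rate ≈ 64000 bytes/s.
Capacity = 1 × 1,000,000 = 1,000,000 bytes.
1,000,000 / effective rate ≈ 15.62 s → 15 seconds.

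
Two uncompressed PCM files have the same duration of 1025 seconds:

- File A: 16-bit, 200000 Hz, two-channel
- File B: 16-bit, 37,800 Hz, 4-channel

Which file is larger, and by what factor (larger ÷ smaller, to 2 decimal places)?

File A, by a factor of 2.65

File A: 200,000 × 2 × 2 = 800,000 bytes/s.
File B: 37,800 × 2 × 4 = 302,400 bytes/s.
File A is larger; ratio = 820,000,000 / 309,960,000 = 2.65.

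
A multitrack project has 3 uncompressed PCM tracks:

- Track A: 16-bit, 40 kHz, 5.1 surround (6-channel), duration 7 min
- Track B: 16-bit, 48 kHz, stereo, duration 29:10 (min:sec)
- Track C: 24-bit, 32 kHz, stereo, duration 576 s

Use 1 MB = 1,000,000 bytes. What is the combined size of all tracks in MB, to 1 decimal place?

648.2 MB

Track A: 7 min = 420 s; 40,000 × 420 × 2 × 6 = 201,600,000 bytes.
Track B: 29:10 (min:sec) = 1,750 s; 48,000 × 1,750 × 2 × 2 = 336,000,000 bytes.
Track C: 32,000 × 576 × 3 × 2 = 110,592,000 bytes.
Total = 648,192,000 bytes = 648.2 MB.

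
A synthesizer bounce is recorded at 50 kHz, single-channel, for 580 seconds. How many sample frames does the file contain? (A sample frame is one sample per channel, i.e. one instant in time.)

50,000 samples/s × 580 s = 29,000,000 frames.

29,000,000 sample frames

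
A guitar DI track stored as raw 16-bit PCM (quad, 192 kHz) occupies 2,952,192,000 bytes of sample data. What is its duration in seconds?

1,922 seconds

Byte rate = 192,000 × 2 × 4 = 1,536,000 bytes/s.
Duration = 2,952,192,000 / 1,536,000 = 1,922 s.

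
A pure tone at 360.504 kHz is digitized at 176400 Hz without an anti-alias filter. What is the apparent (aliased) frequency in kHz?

Nyquist = 176,400/2 = 88,200 Hz; 360,504 Hz exceeds it.
Alias = |360,504 − 2×176,400| = |360,504 − 352,800| = 7,704 Hz = 7.704 kHz.

7.704 kHz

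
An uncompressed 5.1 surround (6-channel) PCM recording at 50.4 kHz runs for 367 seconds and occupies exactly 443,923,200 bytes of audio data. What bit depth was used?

32 bits

Bytes per sample = 443,923,200 / (50,400 × 367 × 6) = 443,923,200 / 110,980,800 = 4.
Bit depth = 4 × 8 = 32 bits.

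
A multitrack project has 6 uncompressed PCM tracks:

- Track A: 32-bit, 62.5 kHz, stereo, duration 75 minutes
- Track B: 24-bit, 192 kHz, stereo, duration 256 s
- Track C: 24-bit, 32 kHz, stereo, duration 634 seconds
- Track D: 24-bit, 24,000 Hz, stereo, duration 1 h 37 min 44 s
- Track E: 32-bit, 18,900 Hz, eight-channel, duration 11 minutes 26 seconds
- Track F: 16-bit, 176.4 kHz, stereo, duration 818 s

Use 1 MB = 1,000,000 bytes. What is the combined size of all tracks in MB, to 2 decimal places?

Track A: 75 minutes = 4,500 s; 62,500 × 4,500 × 4 × 2 = 2,250,000,000 bytes.
Track B: 192,000 × 256 × 3 × 2 = 294,912,000 bytes.
Track C: 32,000 × 634 × 3 × 2 = 121,728,000 bytes.
Track D: 1 h 37 min 44 s = 5,864 s; 24,000 × 5,864 × 3 × 2 = 844,416,000 bytes.
Track E: 11 minutes 26 seconds = 686 s; 18,900 × 686 × 4 × 8 = 414,892,800 bytes.
Track F: 176,400 × 818 × 2 × 2 = 577,180,800 bytes.
Total = 4,503,129,600 bytes = 4503.13 MB.

4503.13 MB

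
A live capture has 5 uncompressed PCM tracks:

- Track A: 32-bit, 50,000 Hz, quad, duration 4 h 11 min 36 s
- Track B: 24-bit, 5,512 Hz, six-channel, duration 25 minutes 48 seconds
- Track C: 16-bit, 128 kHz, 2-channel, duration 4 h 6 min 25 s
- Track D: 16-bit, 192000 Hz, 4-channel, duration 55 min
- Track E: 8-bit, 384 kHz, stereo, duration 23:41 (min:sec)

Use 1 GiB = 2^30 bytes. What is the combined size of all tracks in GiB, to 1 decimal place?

24.2 GiB

Track A: 4 h 11 min 36 s = 15,096 s; 50,000 × 15,096 × 4 × 4 = 12,076,800,000 bytes.
Track B: 25 minutes 48 seconds = 1,548 s; 5,512 × 1,548 × 3 × 6 = 153,586,368 bytes.
Track C: 4 h 6 min 25 s = 14,785 s; 128,000 × 14,785 × 2 × 2 = 7,569,920,000 bytes.
Track D: 55 min = 3,300 s; 192,000 × 3,300 × 2 × 4 = 5,068,800,000 bytes.
Track E: 23:41 (min:sec) = 1,421 s; 384,000 × 1,421 × 1 × 2 = 1,091,328,000 bytes.
Total = 25,960,434,368 bytes = 24.2 GiB.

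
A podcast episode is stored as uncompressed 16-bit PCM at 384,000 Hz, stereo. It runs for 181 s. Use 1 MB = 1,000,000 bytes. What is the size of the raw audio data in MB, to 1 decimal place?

Bytes = 384,000 samples/s × 181 s × 2 bytes/sample × 2 ch = 278,016,000 bytes.
278,016,000 / 1,000,000 = 278.0 MB.

278.0 MB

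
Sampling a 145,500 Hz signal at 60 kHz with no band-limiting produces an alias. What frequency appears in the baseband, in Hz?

25,500 Hz

Nyquist = 60,000/2 = 30,000 Hz; 145,500 Hz exceeds it.
Alias = |145,500 − 2×60,000| = |145,500 − 120,000| = 25,500 Hz.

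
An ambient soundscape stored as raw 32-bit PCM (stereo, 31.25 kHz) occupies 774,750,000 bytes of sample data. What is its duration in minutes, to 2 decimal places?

Byte rate = 31,250 × 4 × 2 = 250,000 bytes/s.
Duration = 774,750,000 / 250,000 = 3,099 s.
3,099 s / 60 = 51.65 minutes.

51.65 minutes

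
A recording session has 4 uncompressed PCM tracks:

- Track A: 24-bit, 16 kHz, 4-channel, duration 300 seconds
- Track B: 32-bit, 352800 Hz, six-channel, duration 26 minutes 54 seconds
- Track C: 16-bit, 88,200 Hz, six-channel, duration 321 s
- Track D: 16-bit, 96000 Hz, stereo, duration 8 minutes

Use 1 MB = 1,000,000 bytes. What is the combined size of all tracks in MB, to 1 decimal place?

Track A: 16,000 × 300 × 3 × 4 = 57,600,000 bytes.
Track B: 26 minutes 54 seconds = 1,614 s; 352,800 × 1,614 × 4 × 6 = 13,666,060,800 bytes.
Track C: 88,200 × 321 × 2 × 6 = 339,746,400 bytes.
Track D: 8 minutes = 480 s; 96,000 × 480 × 2 × 2 = 184,320,000 bytes.
Total = 14,247,727,200 bytes = 14247.7 MB.

14247.7 MB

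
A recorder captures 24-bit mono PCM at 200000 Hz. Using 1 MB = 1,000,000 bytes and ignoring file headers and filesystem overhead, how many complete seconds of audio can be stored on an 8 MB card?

Uncompressed byte rate = 200,000 × 3 × 1 = 600,000 bytes/s.
Capacity = 8 × 1,000,000 = 8,000,000 bytes.
8,000,000 / 600,000 ≈ 13.33 s → 13 seconds.

13 seconds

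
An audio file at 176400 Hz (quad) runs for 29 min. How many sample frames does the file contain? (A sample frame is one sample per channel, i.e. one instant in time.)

306,936,000 sample frames

29 min = 1,740 s.
176,400 samples/s × 1,740 s = 306,936,000 frames.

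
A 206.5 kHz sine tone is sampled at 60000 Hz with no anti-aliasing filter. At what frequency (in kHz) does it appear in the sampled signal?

26.5 kHz

Nyquist = 60,000/2 = 30,000 Hz; 206,500 Hz exceeds it.
Alias = |206,500 − 3×60,000| = |206,500 − 180,000| = 26,500 Hz = 26.5 kHz.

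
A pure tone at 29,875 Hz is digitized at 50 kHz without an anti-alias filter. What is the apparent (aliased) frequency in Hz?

20,125 Hz

Nyquist = 50,000/2 = 25,000 Hz; 29,875 Hz exceeds it.
Alias = |29,875 − 1×50,000| = |29,875 − 50,000| = 20,125 Hz.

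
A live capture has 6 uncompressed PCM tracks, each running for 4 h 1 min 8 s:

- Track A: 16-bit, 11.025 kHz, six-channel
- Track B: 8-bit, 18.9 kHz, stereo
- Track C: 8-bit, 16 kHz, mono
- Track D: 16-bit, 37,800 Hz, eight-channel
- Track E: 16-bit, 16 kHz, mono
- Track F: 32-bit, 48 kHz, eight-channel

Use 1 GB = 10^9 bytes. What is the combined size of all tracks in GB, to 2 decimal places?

4 h 1 min 8 s = 14,468 s.
Track A: 11,025 × 14,468 × 2 × 6 = 1,914,116,400 bytes.
Track B: 18,900 × 14,468 × 1 × 2 = 546,890,400 bytes.
Track C: 16,000 × 14,468 × 1 × 1 = 231,488,000 bytes.
Track D: 37,800 × 14,468 × 2 × 8 = 8,750,246,400 bytes.
Track E: 16,000 × 14,468 × 2 × 1 = 462,976,000 bytes.
Track F: 48,000 × 14,468 × 4 × 8 = 22,222,848,000 bytes.
Total = 34,128,565,200 bytes = 34.13 GB.

34.13 GB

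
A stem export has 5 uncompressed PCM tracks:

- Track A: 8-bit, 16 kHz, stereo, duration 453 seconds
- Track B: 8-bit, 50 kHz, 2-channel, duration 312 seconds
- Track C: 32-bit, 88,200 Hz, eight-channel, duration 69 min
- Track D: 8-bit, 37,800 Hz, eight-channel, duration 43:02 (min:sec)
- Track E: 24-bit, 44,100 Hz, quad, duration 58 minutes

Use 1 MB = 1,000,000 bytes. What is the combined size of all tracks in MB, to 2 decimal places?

14352.84 MB

Track A: 16,000 × 453 × 1 × 2 = 14,496,000 bytes.
Track B: 50,000 × 312 × 1 × 2 = 31,200,000 bytes.
Track C: 69 min = 4,140 s; 88,200 × 4,140 × 4 × 8 = 11,684,736,000 bytes.
Track D: 43:02 (min:sec) = 2,582 s; 37,800 × 2,582 × 1 × 8 = 780,796,800 bytes.
Track E: 58 minutes = 3,480 s; 44,100 × 3,480 × 3 × 4 = 1,841,616,000 bytes.
Total = 14,352,844,800 bytes = 14352.84 MB.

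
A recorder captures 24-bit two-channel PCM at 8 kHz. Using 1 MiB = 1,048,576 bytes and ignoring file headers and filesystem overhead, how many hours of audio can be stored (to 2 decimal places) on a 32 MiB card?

Uncompressed byte rate = 8,000 × 3 × 2 = 48,000 bytes/s.
Capacity = 32 × 1,048,576 = 33,554,432 bytes.
33,554,432 / 48,000 ≈ 699.05 s → 0.19 hours.

0.19 hours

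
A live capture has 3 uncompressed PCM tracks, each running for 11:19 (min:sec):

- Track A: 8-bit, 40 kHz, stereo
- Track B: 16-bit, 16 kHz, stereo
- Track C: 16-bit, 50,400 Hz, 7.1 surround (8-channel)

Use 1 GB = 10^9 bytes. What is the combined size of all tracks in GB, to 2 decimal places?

11:19 (min:sec) = 679 s.
Track A: 40,000 × 679 × 1 × 2 = 54,320,000 bytes.
Track B: 16,000 × 679 × 2 × 2 = 43,456,000 bytes.
Track C: 50,400 × 679 × 2 × 8 = 547,545,600 bytes.
Total = 645,321,600 bytes = 0.65 GB.

0.65 GB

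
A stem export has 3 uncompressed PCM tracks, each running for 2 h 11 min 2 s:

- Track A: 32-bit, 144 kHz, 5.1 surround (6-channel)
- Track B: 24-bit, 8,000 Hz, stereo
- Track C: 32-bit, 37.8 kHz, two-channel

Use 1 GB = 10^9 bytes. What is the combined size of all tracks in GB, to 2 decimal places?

2 h 11 min 2 s = 7,862 s.
Track A: 144,000 × 7,862 × 4 × 6 = 27,171,072,000 bytes.
Track B: 8,000 × 7,862 × 3 × 2 = 377,376,000 bytes.
Track C: 37,800 × 7,862 × 4 × 2 = 2,377,468,800 bytes.
Total = 29,925,916,800 bytes = 29.93 GB.

29.93 GB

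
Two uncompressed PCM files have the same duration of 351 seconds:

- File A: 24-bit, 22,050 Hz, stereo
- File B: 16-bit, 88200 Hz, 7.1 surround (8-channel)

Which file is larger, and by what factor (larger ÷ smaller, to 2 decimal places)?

File A: 22,050 × 3 × 2 = 132,300 bytes/s.
File B: 88,200 × 2 × 8 = 1,411,200 bytes/s.
File B is larger; ratio = 495,331,200 / 46,437,300 = 10.67.

File B, by a factor of 10.67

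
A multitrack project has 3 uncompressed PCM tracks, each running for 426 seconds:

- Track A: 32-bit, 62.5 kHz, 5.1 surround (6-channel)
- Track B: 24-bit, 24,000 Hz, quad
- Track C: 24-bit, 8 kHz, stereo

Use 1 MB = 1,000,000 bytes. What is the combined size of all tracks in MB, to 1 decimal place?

Track A: 62,500 × 426 × 4 × 6 = 639,000,000 bytes.
Track B: 24,000 × 426 × 3 × 4 = 122,688,000 bytes.
Track C: 8,000 × 426 × 3 × 2 = 20,448,000 bytes.
Total = 782,136,000 bytes = 782.1 MB.

782.1 MB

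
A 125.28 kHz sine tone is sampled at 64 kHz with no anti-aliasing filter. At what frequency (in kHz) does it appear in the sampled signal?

Nyquist = 64,000/2 = 32,000 Hz; 125,280 Hz exceeds it.
Alias = |125,280 − 2×64,000| = |125,280 − 128,000| = 2,720 Hz = 2.72 kHz.

2.72 kHz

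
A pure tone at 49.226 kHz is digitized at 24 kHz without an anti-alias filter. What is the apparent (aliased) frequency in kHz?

Nyquist = 24,000/2 = 12,000 Hz; 49,226 Hz exceeds it.
Alias = |49,226 − 2×24,000| = |49,226 − 48,000| = 1,226 Hz = 1.226 kHz.

1.226 kHz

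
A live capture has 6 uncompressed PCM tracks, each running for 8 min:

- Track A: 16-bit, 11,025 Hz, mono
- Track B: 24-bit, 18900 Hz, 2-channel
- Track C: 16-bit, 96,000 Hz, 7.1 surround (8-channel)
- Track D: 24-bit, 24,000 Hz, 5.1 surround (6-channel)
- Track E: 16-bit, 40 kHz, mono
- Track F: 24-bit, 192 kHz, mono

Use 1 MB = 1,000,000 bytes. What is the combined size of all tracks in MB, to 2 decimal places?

1324.54 MB

8 min = 480 s.
Track A: 11,025 × 480 × 2 × 1 = 10,584,000 bytes.
Track B: 18,900 × 480 × 3 × 2 = 54,432,000 bytes.
Track C: 96,000 × 480 × 2 × 8 = 737,280,000 bytes.
Track D: 24,000 × 480 × 3 × 6 = 207,360,000 bytes.
Track E: 40,000 × 480 × 2 × 1 = 38,400,000 bytes.
Track F: 192,000 × 480 × 3 × 1 = 276,480,000 bytes.
Total = 1,324,536,000 bytes = 1324.54 MB.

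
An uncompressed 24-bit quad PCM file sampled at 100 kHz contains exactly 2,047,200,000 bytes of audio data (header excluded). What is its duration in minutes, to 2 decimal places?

Byte rate = 100,000 × 3 × 4 = 1,200,000 bytes/s.
Duration = 2,047,200,000 / 1,200,000 = 1,706 s.
1,706 s / 60 = 28.43 minutes.

28.43 minutes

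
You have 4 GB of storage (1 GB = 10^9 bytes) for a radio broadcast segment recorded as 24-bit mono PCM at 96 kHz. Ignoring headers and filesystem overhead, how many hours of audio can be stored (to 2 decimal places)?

3.86 hours

Uncompressed byte rate = 96,000 × 3 × 1 = 288,000 bytes/s.
Capacity = 4 × 1,000,000,000 = 4,000,000,000 bytes.
4,000,000,000 / 288,000 ≈ 13888.89 s → 3.86 hours.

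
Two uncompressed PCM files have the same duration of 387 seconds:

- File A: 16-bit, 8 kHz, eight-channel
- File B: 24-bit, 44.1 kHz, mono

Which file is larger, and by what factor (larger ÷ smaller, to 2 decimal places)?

File B, by a factor of 1.03

File A: 8,000 × 2 × 8 = 128,000 bytes/s.
File B: 44,100 × 3 × 1 = 132,300 bytes/s.
File B is larger; ratio = 51,200,100 / 49,536,000 = 1.03.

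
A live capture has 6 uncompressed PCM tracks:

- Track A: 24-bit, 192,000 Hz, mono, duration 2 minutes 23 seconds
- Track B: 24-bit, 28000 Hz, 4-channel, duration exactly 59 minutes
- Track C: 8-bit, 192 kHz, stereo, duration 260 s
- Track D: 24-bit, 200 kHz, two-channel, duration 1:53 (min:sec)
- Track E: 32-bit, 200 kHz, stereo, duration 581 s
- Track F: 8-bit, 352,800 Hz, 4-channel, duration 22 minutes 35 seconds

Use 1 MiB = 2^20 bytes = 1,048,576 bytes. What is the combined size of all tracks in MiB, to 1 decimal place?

4147.6 MiB

Track A: 2 minutes 23 seconds = 143 s; 192,000 × 143 × 3 × 1 = 82,368,000 bytes.
Track B: exactly 59 minutes = 3,540 s; 28,000 × 3,540 × 3 × 4 = 1,189,440,000 bytes.
Track C: 192,000 × 260 × 1 × 2 = 99,840,000 bytes.
Track D: 1:53 (min:sec) = 113 s; 200,000 × 113 × 3 × 2 = 135,600,000 bytes.
Track E: 200,000 × 581 × 4 × 2 = 929,600,000 bytes.
Track F: 22 minutes 35 seconds = 1,355 s; 352,800 × 1,355 × 1 × 4 = 1,912,176,000 bytes.
Total = 4,349,024,000 bytes = 4147.6 MiB.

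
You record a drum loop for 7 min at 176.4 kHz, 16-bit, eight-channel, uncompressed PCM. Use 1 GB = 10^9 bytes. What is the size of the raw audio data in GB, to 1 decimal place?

1.2 GB

Duration = 7 min = 420 s.
Bytes = 176,400 samples/s × 420 s × 2 bytes/sample × 8 ch = 1,185,408,000 bytes.
1,185,408,000 / 1,000,000,000 = 1.2 GB.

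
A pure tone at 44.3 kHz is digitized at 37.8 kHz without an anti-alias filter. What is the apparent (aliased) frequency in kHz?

Nyquist = 37,800/2 = 18,900 Hz; 44,300 Hz exceeds it.
Alias = |44,300 − 1×37,800| = |44,300 − 37,800| = 6,500 Hz = 6.5 kHz.

6.5 kHz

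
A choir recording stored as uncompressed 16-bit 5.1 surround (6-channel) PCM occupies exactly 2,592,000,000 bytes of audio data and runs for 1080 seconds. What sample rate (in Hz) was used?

200,000 Hz

Bytes = sample_rate × seconds × bytes_per_sample × channels.
sample_rate = 2,592,000,000 / (1,080 × 2 × 6) = 2,592,000,000 / 12,960 = 200,000 Hz.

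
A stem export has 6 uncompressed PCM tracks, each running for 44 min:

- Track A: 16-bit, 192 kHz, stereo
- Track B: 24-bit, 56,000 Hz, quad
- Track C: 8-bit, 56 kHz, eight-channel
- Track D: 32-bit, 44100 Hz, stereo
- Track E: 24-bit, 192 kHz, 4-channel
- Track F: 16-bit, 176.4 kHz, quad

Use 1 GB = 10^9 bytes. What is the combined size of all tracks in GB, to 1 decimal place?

44 min = 2,640 s.
Track A: 192,000 × 2,640 × 2 × 2 = 2,027,520,000 bytes.
Track B: 56,000 × 2,640 × 3 × 4 = 1,774,080,000 bytes.
Track C: 56,000 × 2,640 × 1 × 8 = 1,182,720,000 bytes.
Track D: 44,100 × 2,640 × 4 × 2 = 931,392,000 bytes.
Track E: 192,000 × 2,640 × 3 × 4 = 6,082,560,000 bytes.
Track F: 176,400 × 2,640 × 2 × 4 = 3,725,568,000 bytes.
Total = 15,723,840,000 bytes = 15.7 GB.

15.7 GB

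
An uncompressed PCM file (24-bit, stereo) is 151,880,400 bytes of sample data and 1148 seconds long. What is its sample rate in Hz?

Bytes = sample_rate × seconds × bytes_per_sample × channels.
sample_rate = 151,880,400 / (1,148 × 3 × 2) = 151,880,400 / 6,888 = 22,050 Hz.

22,050 Hz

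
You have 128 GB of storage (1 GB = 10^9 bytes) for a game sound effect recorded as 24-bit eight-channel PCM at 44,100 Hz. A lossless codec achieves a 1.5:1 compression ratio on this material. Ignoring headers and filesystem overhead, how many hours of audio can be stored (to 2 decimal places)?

50.39 hours

Uncompressed byte rate = 44,100 × 3 × 8 = 1,058,400 bytes/s.
After 1.5:1 compression, effective rate ≈ 705600 bytes/s.
Capacity = 128 × 1,000,000,000 = 128,000,000,000 bytes.
128,000,000,000 / effective rate ≈ 181405.9 s → 50.39 hours.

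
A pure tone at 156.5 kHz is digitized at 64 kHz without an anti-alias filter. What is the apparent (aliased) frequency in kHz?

28.5 kHz

Nyquist = 64,000/2 = 32,000 Hz; 156,500 Hz exceeds it.
Alias = |156,500 − 2×64,000| = |156,500 − 128,000| = 28,500 Hz = 28.5 kHz.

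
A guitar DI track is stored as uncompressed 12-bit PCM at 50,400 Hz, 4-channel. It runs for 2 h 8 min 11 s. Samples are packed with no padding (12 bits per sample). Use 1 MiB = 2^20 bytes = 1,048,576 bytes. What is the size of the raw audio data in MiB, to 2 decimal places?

2218.02 MiB

Duration = 2 h 8 min 11 s = 7,691 s.
Bits = 50,400 × 7,691 × 12 × 4 = 18,606,067,200 bits = 2,325,758,400 bytes.
2,325,758,400 / 1,048,576 = 2218.02 MiB.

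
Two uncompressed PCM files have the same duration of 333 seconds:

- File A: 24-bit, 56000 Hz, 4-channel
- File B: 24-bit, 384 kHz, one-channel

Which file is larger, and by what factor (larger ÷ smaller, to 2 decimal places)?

File A: 56,000 × 3 × 4 = 672,000 bytes/s.
File B: 384,000 × 3 × 1 = 1,152,000 bytes/s.
File B is larger; ratio = 383,616,000 / 223,776,000 = 1.71.

File B, by a factor of 1.71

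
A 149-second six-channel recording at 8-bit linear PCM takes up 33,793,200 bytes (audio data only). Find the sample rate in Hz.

Bytes = sample_rate × seconds × bytes_per_sample × channels.
sample_rate = 33,793,200 / (149 × 1 × 6) = 33,793,200 / 894 = 37,800 Hz.

37,800 Hz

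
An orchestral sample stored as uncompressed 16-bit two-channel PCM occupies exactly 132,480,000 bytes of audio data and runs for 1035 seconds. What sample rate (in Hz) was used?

Bytes = sample_rate × seconds × bytes_per_sample × channels.
sample_rate = 132,480,000 / (1,035 × 2 × 2) = 132,480,000 / 4,140 = 32,000 Hz.

32,000 Hz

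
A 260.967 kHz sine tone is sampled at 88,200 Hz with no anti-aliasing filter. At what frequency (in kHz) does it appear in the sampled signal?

Nyquist = 88,200/2 = 44,100 Hz; 260,967 Hz exceeds it.
Alias = |260,967 − 3×88,200| = |260,967 − 264,600| = 3,633 Hz = 3.633 kHz.

3.633 kHz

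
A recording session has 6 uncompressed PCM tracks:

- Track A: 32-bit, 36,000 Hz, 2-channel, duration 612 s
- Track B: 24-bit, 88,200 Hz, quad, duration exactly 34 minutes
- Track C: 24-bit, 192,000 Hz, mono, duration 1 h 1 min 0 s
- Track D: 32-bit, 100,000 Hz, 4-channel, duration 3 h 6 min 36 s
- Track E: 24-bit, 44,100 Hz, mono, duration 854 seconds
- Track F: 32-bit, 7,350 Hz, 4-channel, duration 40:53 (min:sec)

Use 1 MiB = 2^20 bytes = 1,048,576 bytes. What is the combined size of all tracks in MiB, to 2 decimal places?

Track A: 36,000 × 612 × 4 × 2 = 176,256,000 bytes.
Track B: exactly 34 minutes = 2,040 s; 88,200 × 2,040 × 3 × 4 = 2,159,136,000 bytes.
Track C: 1 h 1 min 0 s = 3,660 s; 192,000 × 3,660 × 3 × 1 = 2,108,160,000 bytes.
Track D: 3 h 6 min 36 s = 11,196 s; 100,000 × 11,196 × 4 × 4 = 17,913,600,000 bytes.
Track E: 44,100 × 854 × 3 × 1 = 112,984,200 bytes.
Track F: 40:53 (min:sec) = 2,453 s; 7,350 × 2,453 × 4 × 4 = 288,472,800 bytes.
Total = 22,758,609,000 bytes = 21704.30 MiB.

21704.30 MiB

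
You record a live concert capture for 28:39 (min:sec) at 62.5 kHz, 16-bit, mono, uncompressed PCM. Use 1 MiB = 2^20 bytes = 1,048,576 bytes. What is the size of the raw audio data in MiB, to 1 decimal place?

204.9 MiB

Duration = 28:39 (min:sec) = 1,719 s.
Bytes = 62,500 samples/s × 1,719 s × 2 bytes/sample × 1 ch = 214,875,000 bytes.
214,875,000 / 1,048,576 = 204.9 MiB.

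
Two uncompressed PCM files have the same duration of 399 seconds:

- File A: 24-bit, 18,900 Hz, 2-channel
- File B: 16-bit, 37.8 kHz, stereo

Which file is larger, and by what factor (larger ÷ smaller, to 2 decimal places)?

File A: 18,900 × 3 × 2 = 113,400 bytes/s.
File B: 37,800 × 2 × 2 = 151,200 bytes/s.
File B is larger; ratio = 60,328,800 / 45,246,600 = 1.33.

File B, by a factor of 1.33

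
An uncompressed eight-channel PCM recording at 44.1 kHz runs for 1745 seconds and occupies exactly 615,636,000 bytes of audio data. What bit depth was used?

8 bits

Bytes per sample = 615,636,000 / (44,100 × 1,745 × 8) = 615,636,000 / 615,636,000 = 1.
Bit depth = 1 × 8 = 8 bits.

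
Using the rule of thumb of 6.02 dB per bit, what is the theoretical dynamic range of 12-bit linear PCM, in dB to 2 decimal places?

12 × 6.02 = 72.24 dB.

72.24 dB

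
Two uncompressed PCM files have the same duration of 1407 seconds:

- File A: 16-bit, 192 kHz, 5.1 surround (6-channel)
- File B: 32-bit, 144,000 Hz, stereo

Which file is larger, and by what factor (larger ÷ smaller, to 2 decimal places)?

File A, by a factor of 2.00

File A: 192,000 × 2 × 6 = 2,304,000 bytes/s.
File B: 144,000 × 4 × 2 = 1,152,000 bytes/s.
File A is larger; ratio = 3,241,728,000 / 1,620,864,000 = 2.00.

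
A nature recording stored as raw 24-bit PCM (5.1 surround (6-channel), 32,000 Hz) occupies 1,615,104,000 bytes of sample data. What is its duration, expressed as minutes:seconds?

46:44

Byte rate = 32,000 × 3 × 6 = 576,000 bytes/s.
Duration = 1,615,104,000 / 576,000 = 2,804 s.
2,804 s = 46:44.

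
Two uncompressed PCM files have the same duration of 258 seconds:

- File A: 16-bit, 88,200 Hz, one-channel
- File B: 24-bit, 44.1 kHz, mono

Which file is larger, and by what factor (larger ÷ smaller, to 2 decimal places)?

File A: 88,200 × 2 × 1 = 176,400 bytes/s.
File B: 44,100 × 3 × 1 = 132,300 bytes/s.
File A is larger; ratio = 45,511,200 / 34,133,400 = 1.33.

File A, by a factor of 1.33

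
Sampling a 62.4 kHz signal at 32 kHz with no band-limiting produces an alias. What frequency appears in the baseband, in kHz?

Nyquist = 32,000/2 = 16,000 Hz; 62,400 Hz exceeds it.
Alias = |62,400 − 2×32,000| = |62,400 − 64,000| = 1,600 Hz = 1.6 kHz.

1.6 kHz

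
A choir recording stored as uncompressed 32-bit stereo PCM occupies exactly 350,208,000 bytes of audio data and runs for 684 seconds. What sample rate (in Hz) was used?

64,000 Hz

Bytes = sample_rate × seconds × bytes_per_sample × channels.
sample_rate = 350,208,000 / (684 × 4 × 2) = 350,208,000 / 5,472 = 64,000 Hz.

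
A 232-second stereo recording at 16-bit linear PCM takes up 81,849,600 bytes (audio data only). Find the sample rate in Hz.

Bytes = sample_rate × seconds × bytes_per_sample × channels.
sample_rate = 81,849,600 / (232 × 2 × 2) = 81,849,600 / 928 = 88,200 Hz.

88,200 Hz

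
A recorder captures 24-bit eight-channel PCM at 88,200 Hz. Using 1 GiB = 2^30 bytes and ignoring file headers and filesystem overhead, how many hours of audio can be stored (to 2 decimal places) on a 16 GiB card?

Uncompressed byte rate = 88,200 × 3 × 8 = 2,116,800 bytes/s.
Capacity = 16 × 1,073,741,824 = 17,179,869,184 bytes.
17,179,869,184 / 2,116,800 ≈ 8115.96 s → 2.25 hours.

2.25 hours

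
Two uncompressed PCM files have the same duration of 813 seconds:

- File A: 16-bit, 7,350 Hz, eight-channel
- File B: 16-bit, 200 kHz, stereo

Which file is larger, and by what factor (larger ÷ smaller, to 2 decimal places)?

File B, by a factor of 6.80

File A: 7,350 × 2 × 8 = 117,600 bytes/s.
File B: 200,000 × 2 × 2 = 800,000 bytes/s.
File B is larger; ratio = 650,400,000 / 95,608,800 = 6.80.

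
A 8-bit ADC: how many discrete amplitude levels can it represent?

2^8 = 256.

256 levels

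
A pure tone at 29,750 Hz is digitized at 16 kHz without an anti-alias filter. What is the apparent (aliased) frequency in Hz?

2,250 Hz

Nyquist = 16,000/2 = 8,000 Hz; 29,750 Hz exceeds it.
Alias = |29,750 − 2×16,000| = |29,750 − 32,000| = 2,250 Hz.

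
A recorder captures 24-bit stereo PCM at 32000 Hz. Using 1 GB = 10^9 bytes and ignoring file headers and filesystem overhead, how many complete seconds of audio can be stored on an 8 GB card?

41,666 seconds

Uncompressed byte rate = 32,000 × 3 × 2 = 192,000 bytes/s.
Capacity = 8 × 1,000,000,000 = 8,000,000,000 bytes.
8,000,000,000 / 192,000 ≈ 41666.67 s → 41,666 seconds.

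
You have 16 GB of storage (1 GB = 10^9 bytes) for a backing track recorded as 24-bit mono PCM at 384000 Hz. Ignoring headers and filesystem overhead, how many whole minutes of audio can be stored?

231 minutes

Uncompressed byte rate = 384,000 × 3 × 1 = 1,152,000 bytes/s.
Capacity = 16 × 1,000,000,000 = 16,000,000,000 bytes.
16,000,000,000 / 1,152,000 ≈ 13888.89 s → 231 minutes.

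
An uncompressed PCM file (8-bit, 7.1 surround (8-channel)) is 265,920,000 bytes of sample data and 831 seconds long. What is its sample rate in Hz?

Bytes = sample_rate × seconds × bytes_per_sample × channels.
sample_rate = 265,920,000 / (831 × 1 × 8) = 265,920,000 / 6,648 = 40,000 Hz.

40,000 Hz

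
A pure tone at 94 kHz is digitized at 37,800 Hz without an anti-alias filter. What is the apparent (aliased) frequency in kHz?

18.4 kHz

Nyquist = 37,800/2 = 18,900 Hz; 94,000 Hz exceeds it.
Alias = |94,000 − 2×37,800| = |94,000 − 75,600| = 18,400 Hz = 18.4 kHz.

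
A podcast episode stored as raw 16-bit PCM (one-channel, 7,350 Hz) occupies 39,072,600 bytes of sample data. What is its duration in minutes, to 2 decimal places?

44.30 minutes

Byte rate = 7,350 × 2 × 1 = 14,700 bytes/s.
Duration = 39,072,600 / 14,700 = 2,658 s.
2,658 s / 60 = 44.30 minutes.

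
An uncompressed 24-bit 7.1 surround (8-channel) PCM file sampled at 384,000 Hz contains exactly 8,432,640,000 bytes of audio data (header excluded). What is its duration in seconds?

Byte rate = 384,000 × 3 × 8 = 9,216,000 bytes/s.
Duration = 8,432,640,000 / 9,216,000 = 915 s.

915 seconds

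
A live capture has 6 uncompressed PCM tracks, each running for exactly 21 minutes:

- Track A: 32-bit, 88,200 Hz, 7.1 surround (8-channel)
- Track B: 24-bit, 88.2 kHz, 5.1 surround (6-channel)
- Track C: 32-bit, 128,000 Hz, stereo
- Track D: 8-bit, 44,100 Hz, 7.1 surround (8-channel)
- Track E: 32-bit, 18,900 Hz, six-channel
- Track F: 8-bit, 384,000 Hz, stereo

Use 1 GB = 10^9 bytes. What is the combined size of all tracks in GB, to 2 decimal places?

8.83 GB

exactly 21 minutes = 1,260 s.
Track A: 88,200 × 1,260 × 4 × 8 = 3,556,224,000 bytes.
Track B: 88,200 × 1,260 × 3 × 6 = 2,000,376,000 bytes.
Track C: 128,000 × 1,260 × 4 × 2 = 1,290,240,000 bytes.
Track D: 44,100 × 1,260 × 1 × 8 = 444,528,000 bytes.
Track E: 18,900 × 1,260 × 4 × 6 = 571,536,000 bytes.
Track F: 384,000 × 1,260 × 1 × 2 = 967,680,000 bytes.
Total = 8,830,584,000 bytes = 8.83 GB.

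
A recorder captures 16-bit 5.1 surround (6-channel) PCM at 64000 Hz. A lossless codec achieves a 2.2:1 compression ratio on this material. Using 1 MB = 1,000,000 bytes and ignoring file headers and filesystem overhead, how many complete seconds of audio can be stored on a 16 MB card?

Uncompressed byte rate = 64,000 × 2 × 6 = 768,000 bytes/s.
After 2.2:1 compression, effective rate ≈ 349090.91 bytes/s.
Capacity = 16 × 1,000,000 = 16,000,000 bytes.
16,000,000 / effective rate ≈ 45.83 s → 45 seconds.

45 seconds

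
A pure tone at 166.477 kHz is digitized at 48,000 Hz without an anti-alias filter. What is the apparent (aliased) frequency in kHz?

Nyquist = 48,000/2 = 24,000 Hz; 166,477 Hz exceeds it.
Alias = |166,477 − 3×48,000| = |166,477 − 144,000| = 22,477 Hz = 22.477 kHz.

22.477 kHz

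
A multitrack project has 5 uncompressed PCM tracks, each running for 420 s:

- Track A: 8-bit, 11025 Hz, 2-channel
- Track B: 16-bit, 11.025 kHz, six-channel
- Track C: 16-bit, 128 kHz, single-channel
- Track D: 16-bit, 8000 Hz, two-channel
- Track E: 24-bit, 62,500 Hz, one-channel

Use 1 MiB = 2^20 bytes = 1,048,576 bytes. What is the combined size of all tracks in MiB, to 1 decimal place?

252.3 MiB

Track A: 11,025 × 420 × 1 × 2 = 9,261,000 bytes.
Track B: 11,025 × 420 × 2 × 6 = 55,566,000 bytes.
Track C: 128,000 × 420 × 2 × 1 = 107,520,000 bytes.
Track D: 8,000 × 420 × 2 × 2 = 13,440,000 bytes.
Track E: 62,500 × 420 × 3 × 1 = 78,750,000 bytes.
Total = 264,537,000 bytes = 252.3 MiB.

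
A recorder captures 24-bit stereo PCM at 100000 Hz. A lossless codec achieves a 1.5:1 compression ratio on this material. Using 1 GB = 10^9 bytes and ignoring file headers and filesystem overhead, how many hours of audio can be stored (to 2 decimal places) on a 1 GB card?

Uncompressed byte rate = 100,000 × 3 × 2 = 600,000 bytes/s.
After 1.5:1 compression, effective rate ≈ 400000 bytes/s.
Capacity = 1 × 1,000,000,000 = 1,000,000,000 bytes.
1,000,000,000 / effective rate ≈ 2500 s → 0.69 hours.

0.69 hours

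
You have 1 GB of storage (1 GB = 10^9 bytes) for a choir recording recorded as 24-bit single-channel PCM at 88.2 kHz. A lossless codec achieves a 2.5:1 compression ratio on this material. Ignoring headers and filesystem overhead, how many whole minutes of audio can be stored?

157 minutes

Uncompressed byte rate = 88,200 × 3 × 1 = 264,600 bytes/s.
After 2.5:1 compression, effective rate ≈ 105840 bytes/s.
Capacity = 1 × 1,000,000,000 = 1,000,000,000 bytes.
1,000,000,000 / effective rate ≈ 9448.22 s → 157 minutes.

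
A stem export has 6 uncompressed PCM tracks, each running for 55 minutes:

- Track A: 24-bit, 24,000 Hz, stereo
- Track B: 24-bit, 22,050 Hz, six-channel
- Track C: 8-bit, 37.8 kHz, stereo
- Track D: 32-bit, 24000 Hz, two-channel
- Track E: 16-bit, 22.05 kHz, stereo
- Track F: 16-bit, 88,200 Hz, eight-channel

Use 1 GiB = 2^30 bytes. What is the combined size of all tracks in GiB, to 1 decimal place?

7.1 GiB

55 minutes = 3,300 s.
Track A: 24,000 × 3,300 × 3 × 2 = 475,200,000 bytes.
Track B: 22,050 × 3,300 × 3 × 6 = 1,309,770,000 bytes.
Track C: 37,800 × 3,300 × 1 × 2 = 249,480,000 bytes.
Track D: 24,000 × 3,300 × 4 × 2 = 633,600,000 bytes.
Track E: 22,050 × 3,300 × 2 × 2 = 291,060,000 bytes.
Track F: 88,200 × 3,300 × 2 × 8 = 4,656,960,000 bytes.
Total = 7,616,070,000 bytes = 7.1 GiB.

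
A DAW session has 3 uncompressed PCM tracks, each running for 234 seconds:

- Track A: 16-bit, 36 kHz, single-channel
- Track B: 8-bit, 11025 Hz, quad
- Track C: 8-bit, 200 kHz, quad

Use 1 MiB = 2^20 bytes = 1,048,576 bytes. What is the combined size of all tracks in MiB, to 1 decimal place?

204.4 MiB

Track A: 36,000 × 234 × 2 × 1 = 16,848,000 bytes.
Track B: 11,025 × 234 × 1 × 4 = 10,319,400 bytes.
Track C: 200,000 × 234 × 1 × 4 = 187,200,000 bytes.
Total = 214,367,400 bytes = 204.4 MiB.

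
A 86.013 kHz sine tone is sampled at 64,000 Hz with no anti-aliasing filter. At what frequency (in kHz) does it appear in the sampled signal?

Nyquist = 64,000/2 = 32,000 Hz; 86,013 Hz exceeds it.
Alias = |86,013 − 1×64,000| = |86,013 − 64,000| = 22,013 Hz = 22.013 kHz.

22.013 kHz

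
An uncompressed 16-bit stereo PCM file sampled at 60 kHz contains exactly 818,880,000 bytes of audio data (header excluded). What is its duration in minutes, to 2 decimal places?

56.87 minutes

Byte rate = 60,000 × 2 × 2 = 240,000 bytes/s.
Duration = 818,880,000 / 240,000 = 3,412 s.
3,412 s / 60 = 56.87 minutes.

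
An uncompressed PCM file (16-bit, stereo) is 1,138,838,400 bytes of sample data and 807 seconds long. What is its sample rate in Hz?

352,800 Hz

Bytes = sample_rate × seconds × bytes_per_sample × channels.
sample_rate = 1,138,838,400 / (807 × 2 × 2) = 1,138,838,400 / 3,228 = 352,800 Hz.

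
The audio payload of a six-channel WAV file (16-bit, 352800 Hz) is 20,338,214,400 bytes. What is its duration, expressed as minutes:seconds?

Byte rate = 352,800 × 2 × 6 = 4,233,600 bytes/s.
Duration = 20,338,214,400 / 4,233,600 = 4,804 s.
4,804 s = 80:04.

80:04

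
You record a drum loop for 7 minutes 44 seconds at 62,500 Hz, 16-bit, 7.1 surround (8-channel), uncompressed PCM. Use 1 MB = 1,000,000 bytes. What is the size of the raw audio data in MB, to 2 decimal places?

464.00 MB

Duration = 7 minutes 44 seconds = 464 s.
Bytes = 62,500 samples/s × 464 s × 2 bytes/sample × 8 ch = 464,000,000 bytes.
464,000,000 / 1,000,000 = 464.00 MB.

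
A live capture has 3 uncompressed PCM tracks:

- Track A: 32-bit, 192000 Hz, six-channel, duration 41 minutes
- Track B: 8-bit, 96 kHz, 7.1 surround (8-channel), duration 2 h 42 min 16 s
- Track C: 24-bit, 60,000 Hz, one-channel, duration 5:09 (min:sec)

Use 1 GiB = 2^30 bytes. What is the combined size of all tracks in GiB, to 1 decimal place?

Track A: 41 minutes = 2,460 s; 192,000 × 2,460 × 4 × 6 = 11,335,680,000 bytes.
Track B: 2 h 42 min 16 s = 9,736 s; 96,000 × 9,736 × 1 × 8 = 7,477,248,000 bytes.
Track C: 5:09 (min:sec) = 309 s; 60,000 × 309 × 3 × 1 = 55,620,000 bytes.
Total = 18,868,548,000 bytes = 17.6 GiB.

17.6 GiB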